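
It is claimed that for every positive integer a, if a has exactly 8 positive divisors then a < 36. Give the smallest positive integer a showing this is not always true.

a = 40

For a = 24, 30 the conclusion holds.
a = 40: τ(40) = 8; 40 ≥ 36.
Hence a = 40 is a counterexample.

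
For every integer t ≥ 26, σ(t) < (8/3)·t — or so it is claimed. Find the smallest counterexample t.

t = 60

Check each integer t ≥ 26 in order until the claim fails.
The first 34 eligible values, up to t = 59, all satisfy the conclusion.
t = 60: σ(60) = 168; 168 ≥ 160.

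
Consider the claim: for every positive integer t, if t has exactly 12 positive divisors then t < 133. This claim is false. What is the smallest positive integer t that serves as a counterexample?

t = 140

A counterexample is any positive integer t such that t has exactly 12 positive divisors but the claim fails; we check each in order.
t = 60: τ(60) = 12; 60 < 133.
t = 72: τ(72) = 12; 72 < 133.
t = 84: τ(84) = 12; 84 < 133.
t = 90: τ(90) = 12; 90 < 133.
t = 96: τ(96) = 12; 96 < 133.
t = 108: τ(108) = 12; 108 < 133.
t = 126: τ(126) = 12; 126 < 133.
t = 132: τ(132) = 12; 132 < 133.
t = 140: τ(140) = 12; 140 ≥ 133.
So t = 140 is the smallest counterexample.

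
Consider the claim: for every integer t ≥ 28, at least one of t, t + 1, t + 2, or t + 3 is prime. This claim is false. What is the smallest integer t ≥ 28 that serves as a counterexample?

t = 32

For t = 28, 29, 30, 31 the conclusion holds.
t = 32: 32 = 2 × 16; 33 = 3 × 11; 34 = 2 × 17; 35 = 5 × 7 — all composite.
Hence t = 32 is a counterexample.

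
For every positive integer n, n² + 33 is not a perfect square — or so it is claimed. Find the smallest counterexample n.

A counterexample is any positive integer n such that n² + 33 is a perfect square; we check each in order.
For n = 1, 2, 3 the conclusion holds.
n = 4: 4² + 33 = 49 = 7², a perfect square.
Hence n = 4 is a counterexample.

n = 4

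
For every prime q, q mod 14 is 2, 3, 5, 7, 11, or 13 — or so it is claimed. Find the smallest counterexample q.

q = 23

A counterexample is any prime q such that the claim fails; we check each in order.
q = 2: 2 mod 14 = 2.
q = 3: 3 mod 14 = 3.
q = 5: 5 mod 14 = 5.
q = 7: 7 mod 14 = 7.
q = 11: 11 mod 14 = 11.
q = 13: 13 mod 14 = 13.
q = 17: 17 mod 14 = 3.
q = 19: 19 mod 14 = 5.
q = 23: 23 mod 14 = 9 — not in {2, 3, 5, 7, 11, 13}.
Thus q = 23 disproves the claim, and no smaller q works.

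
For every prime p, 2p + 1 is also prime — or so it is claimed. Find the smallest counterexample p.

We need the least prime p for which 2p + 1 is not prime.
For p = 2, 3, 5 the conclusion holds.
p = 7: 2p + 1 = 15 = 3 × 5, not prime.

p = 7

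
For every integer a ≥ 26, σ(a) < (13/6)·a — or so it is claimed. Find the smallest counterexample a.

a = 30

A counterexample is any integer a ≥ 26 such that the claim fails; we check each in order.
a = 26: σ(26) = 42; 42 < 169/3.
a = 27: σ(27) = 40; 40 < 117/2.
a = 28: σ(28) = 56; 56 < 182/3.
a = 29: σ(29) = 30; 30 < 377/6.
a = 30: σ(30) = 72; 72 ≥ 65.
Hence a = 30 is a counterexample.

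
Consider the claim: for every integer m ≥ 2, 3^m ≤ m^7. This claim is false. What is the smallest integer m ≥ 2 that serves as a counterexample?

The first 17 eligible values, up to m = 18, all satisfy the conclusion.
m = 19: 3^m = 1162261467 and m^7 = 893871739, so 1162261467 > 893871739.
Thus m = 19 disproves the claim, and no smaller m works.

m = 19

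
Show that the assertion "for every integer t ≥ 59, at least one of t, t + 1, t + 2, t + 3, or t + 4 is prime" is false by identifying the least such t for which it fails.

A counterexample is any integer t ≥ 59 such that t, t + 1, t + 2, t + 3, t + 4 are all composite; we check each in order.
t = 59: 59 is prime.
t = 60: 61 is prime.
t = 61: 61 is prime.
t = 62: 62 = 2 × 31; 63 = 3 × 21; 64 = 2 × 32; 65 = 5 × 13; 66 = 2 × 33 — all composite.

t = 62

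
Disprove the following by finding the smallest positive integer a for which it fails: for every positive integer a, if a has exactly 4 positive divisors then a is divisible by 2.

For a = 6, 8, 10, 14 the conclusion holds.
a = 15: τ(15) = 4; 15 mod 2 = 1.
Thus a = 15 disproves the claim, and no smaller a works.

a = 15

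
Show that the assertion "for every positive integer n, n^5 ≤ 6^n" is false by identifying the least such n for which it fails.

n = 3

n = 1: n^5 = 1 and 6^n = 6, so 1 ≤ 6.
n = 2: n^5 = 32 and 6^n = 36, so 32 ≤ 36.
n = 3: n^5 = 243 and 6^n = 216, so 243 > 216.
Hence n = 3 is a counterexample.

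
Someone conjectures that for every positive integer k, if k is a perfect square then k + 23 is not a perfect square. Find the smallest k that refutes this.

k = 121

We need the least positive integer k for which k is a perfect square but k + 23 is a perfect square.
For k = 1, 4, 9, 16, 25, 36, 49, 64, 81, 100 the conclusion holds.
k = 121: 121 = 11² and 121 + 23 = 144 = 12².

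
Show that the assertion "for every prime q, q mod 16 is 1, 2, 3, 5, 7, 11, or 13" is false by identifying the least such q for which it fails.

q = 31

For q = 2, 3, 5, 7, 11, 13, 17, 19, 23, 29 the conclusion holds.
q = 31: 31 mod 16 = 15 — not in {1, 2, 3, 5, 7, 11, 13}.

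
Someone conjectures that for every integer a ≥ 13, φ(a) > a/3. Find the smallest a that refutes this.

For a = 13, 14, 15, 16, 17 the conclusion holds.
a = 18: φ(18) = 6 and 18/3 = 6, so φ(18) ≤ 18/3.
Thus a = 18 disproves the claim, and no smaller a works.

a = 18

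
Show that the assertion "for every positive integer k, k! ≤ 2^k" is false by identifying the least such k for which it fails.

Check each positive integer k in order until k! > 2^k.
For k = 1, 2, 3 the conclusion holds.
k = 4: k! = 24 and 2^k = 16, so 24 > 16.
So k = 4 is the smallest counterexample.

k = 4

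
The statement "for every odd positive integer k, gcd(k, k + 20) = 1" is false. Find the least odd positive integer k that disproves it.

k = 5

For k = 1, 3 the conclusion holds.
k = 5: gcd(5, 25) = 5.
Hence k = 5 is a counterexample.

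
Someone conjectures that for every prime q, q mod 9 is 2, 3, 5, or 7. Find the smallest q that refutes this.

q = 13

Check each prime q in order until the claim fails.
q = 2: 2 mod 9 = 2.
q = 3: 3 mod 9 = 3.
q = 5: 5 mod 9 = 5.
q = 7: 7 mod 9 = 7.
q = 11: 11 mod 9 = 2.
q = 13: 13 mod 9 = 4 — not in {2, 3, 5, 7}.
Thus q = 13 disproves the claim, and no smaller q works.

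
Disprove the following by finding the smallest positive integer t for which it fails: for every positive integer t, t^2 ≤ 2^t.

For t = 1, 2 the conclusion holds.
t = 3: t^2 = 9 and 2^t = 8, so 9 > 8.

t = 3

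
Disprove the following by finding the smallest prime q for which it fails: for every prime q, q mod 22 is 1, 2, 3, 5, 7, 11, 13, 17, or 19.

q = 31

A counterexample is any prime q such that the claim fails; we check each in order.
For q = 2, 3, 5, 7, 11, 13, 17, 19, 23, 29 the conclusion holds.
q = 31: 31 mod 22 = 9 — not in {1, 2, 3, 5, 7, 11, 13, 17, 19}.
So q = 31 is the smallest counterexample.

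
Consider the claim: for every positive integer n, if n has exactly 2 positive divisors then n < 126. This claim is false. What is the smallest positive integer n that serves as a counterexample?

We need the least positive integer n for which n has exactly 2 positive divisors but the claim fails.
For n = 2, 3, 5, 7, …, 107, 109, 113 the conclusion holds.
n = 127: τ(127) = 2; 127 ≥ 126.
Thus n = 127 disproves the claim, and no smaller n works.

n = 127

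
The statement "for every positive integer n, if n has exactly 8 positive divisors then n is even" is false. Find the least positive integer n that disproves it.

n = 105

Check each positive integer n in order until n has exactly 8 positive divisors but n is odd.
The first 12 eligible values, up to n = 104, all satisfy the conclusion.
n = 105: divisors of 105: 1, 3, 5, 7, 15, 21, 35, 105; 105 is odd.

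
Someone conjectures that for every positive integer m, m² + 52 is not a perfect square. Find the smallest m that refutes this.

Check each positive integer m in order until m² + 52 is a perfect square.
The first 11 eligible values, up to m = 11, all satisfy the conclusion.
m = 12: 12² + 52 = 196 = 14², a perfect square.
Thus m = 12 disproves the claim, and no smaller m works.

m = 12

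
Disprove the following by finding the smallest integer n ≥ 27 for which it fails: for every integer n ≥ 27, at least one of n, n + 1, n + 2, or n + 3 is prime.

We need the least integer n ≥ 27 for which n, n + 1, n + 2, n + 3 are all composite.
For n = 27, 28, 29, 30, 31 the conclusion holds.
n = 32: 32 = 2 × 16; 33 = 3 × 11; 34 = 2 × 17; 35 = 5 × 7 — all composite.

n = 32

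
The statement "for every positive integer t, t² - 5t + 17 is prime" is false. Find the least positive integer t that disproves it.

t = 13

We need the least positive integer t for which t² - 5t + 17 is not prime.
For t = 1, 2, 3, 4, …, 10, 11, 12 the conclusion holds.
t = 13: t² - 5t + 17 = 121 = 11 × 11, composite.
Thus t = 13 disproves the claim, and no smaller t works.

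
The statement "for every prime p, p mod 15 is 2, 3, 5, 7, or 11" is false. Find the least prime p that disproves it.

A counterexample is any prime p such that the claim fails; we check each in order.
p = 2: 2 mod 15 = 2.
p = 3: 3 mod 15 = 3.
p = 5: 5 mod 15 = 5.
p = 7: 7 mod 15 = 7.
p = 11: 11 mod 15 = 11.
p = 13: 13 mod 15 = 13 — not in {2, 3, 5, 7, 11}.

p = 13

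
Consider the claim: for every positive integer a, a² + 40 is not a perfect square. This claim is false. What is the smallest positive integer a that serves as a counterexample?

a = 3

A counterexample is any positive integer a such that a² + 40 is a perfect square; we check each in order.
For a = 1, 2 the conclusion holds.
a = 3: 3² + 40 = 49 = 7², a perfect square.
Hence a = 3 is a counterexample.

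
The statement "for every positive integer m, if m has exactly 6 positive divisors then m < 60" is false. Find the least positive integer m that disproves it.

m = 63

The first 9 eligible values, up to m = 52, all satisfy the conclusion.
m = 63: τ(63) = 6; 63 ≥ 60.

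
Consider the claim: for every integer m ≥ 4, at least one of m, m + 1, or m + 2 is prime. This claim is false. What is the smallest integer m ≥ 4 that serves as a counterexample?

m = 8

The first 4 eligible values, up to m = 7, all satisfy the conclusion.
m = 8: 8 = 2 × 4; 9 = 3 × 3; 10 = 2 × 5 — all composite.
Thus m = 8 disproves the claim, and no smaller m works.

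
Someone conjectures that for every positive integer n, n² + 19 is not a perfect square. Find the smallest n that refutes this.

The first 8 eligible values, up to n = 8, all satisfy the conclusion.
n = 9: 9² + 19 = 100 = 10², a perfect square.

n = 9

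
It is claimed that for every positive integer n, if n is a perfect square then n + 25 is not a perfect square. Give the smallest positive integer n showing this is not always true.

n = 144

Check each positive integer n in order until n is a perfect square but n + 25 is a perfect square.
For n = 1, 4, 9, 16, …, 81, 100, 121 the conclusion holds.
n = 144: 144 = 12² and 144 + 25 = 169 = 13².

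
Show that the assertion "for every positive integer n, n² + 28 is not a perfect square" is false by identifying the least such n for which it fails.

We need the least positive integer n for which n² + 28 is a perfect square.
The first 5 eligible values, up to n = 5, all satisfy the conclusion.
n = 6: 6² + 28 = 64 = 8², a perfect square.

n = 6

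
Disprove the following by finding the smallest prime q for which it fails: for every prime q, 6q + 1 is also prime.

q = 2: 6q + 1 = 13, prime.
q = 3: 6q + 1 = 19, prime.
q = 5: 6q + 1 = 31, prime.
q = 7: 6q + 1 = 43, prime.
q = 11: 6q + 1 = 67, prime.
q = 13: 6q + 1 = 79, prime.
q = 17: 6q + 1 = 103, prime.
q = 19: 6q + 1 = 115 = 5 × 23, not prime.
Hence q = 19 is a counterexample.

q = 19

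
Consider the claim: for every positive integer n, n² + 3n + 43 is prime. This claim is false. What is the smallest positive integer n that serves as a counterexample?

For n = 1, 2, 3, 4, …, 36, 37, 38 the conclusion holds.
n = 39: n² + 3n + 43 = 1681 = 41 × 41, composite.
Thus n = 39 disproves the claim, and no smaller n works.

n = 39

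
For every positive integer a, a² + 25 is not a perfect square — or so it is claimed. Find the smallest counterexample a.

We need the least positive integer a for which a² + 25 is a perfect square.
For a = 1, 2, 3, 4, …, 9, 10, 11 the conclusion holds.
a = 12: 12² + 25 = 169 = 13², a perfect square.
So a = 12 is the smallest counterexample.

a = 12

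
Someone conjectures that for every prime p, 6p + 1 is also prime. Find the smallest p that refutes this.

A counterexample is any prime p such that 6p + 1 is not prime; we check each in order.
For p = 2, 3, 5, 7, 11, 13, 17 the conclusion holds.
p = 19: 6p + 1 = 115 = 5 × 23, not prime.
Thus p = 19 disproves the claim, and no smaller p works.

p = 19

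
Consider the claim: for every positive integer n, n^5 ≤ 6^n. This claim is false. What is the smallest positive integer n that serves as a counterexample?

n = 3

Check each positive integer n in order until n^5 > 6^n.
n = 1: n^5 = 1 and 6^n = 6, so 1 ≤ 6.
n = 2: n^5 = 32 and 6^n = 36, so 32 ≤ 36.
n = 3: n^5 = 243 and 6^n = 216, so 243 > 216.
Hence n = 3 is a counterexample.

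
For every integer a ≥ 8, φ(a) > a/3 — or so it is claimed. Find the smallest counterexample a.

A counterexample is any integer a ≥ 8 such that the claim fails; we check each in order.
For a = 8, 9, 10, 11 the conclusion holds.
a = 12: φ(12) = 4 and 12/3 = 4, so φ(12) ≤ 12/3.
Thus a = 12 disproves the claim, and no smaller a works.

a = 12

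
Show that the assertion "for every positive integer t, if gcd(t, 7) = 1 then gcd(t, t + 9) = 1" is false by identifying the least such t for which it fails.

t = 1: gcd(1, 10) = 1.
t = 2: gcd(2, 11) = 1.
t = 3: gcd(3, 12) = 3.
So t = 3 is the smallest counterexample.

t = 3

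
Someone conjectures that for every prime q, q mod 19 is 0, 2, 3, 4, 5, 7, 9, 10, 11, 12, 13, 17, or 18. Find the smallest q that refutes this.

For q = 2, 3, 5, 7, …, 41, 43, 47 the conclusion holds.
q = 53: 53 mod 19 = 15 — not in {0, 2, 3, 4, 5, 7, 9, 10, 11, 12, 13, 17, 18}.
Hence q = 53 is a counterexample.

q = 53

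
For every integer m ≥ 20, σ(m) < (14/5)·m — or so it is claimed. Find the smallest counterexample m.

The first 40 eligible values, up to m = 59, all satisfy the conclusion.
m = 60: σ(60) = 168; 168 ≥ 168.
Thus m = 60 disproves the claim, and no smaller m works.

m = 60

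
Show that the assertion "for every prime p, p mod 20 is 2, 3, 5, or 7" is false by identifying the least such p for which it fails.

A counterexample is any prime p such that the claim fails; we check each in order.
p = 2: 2 mod 20 = 2.
p = 3: 3 mod 20 = 3.
p = 5: 5 mod 20 = 5.
p = 7: 7 mod 20 = 7.
p = 11: 11 mod 20 = 11 — not in {2, 3, 5, 7}.
Thus p = 11 disproves the claim, and no smaller p works.

p = 11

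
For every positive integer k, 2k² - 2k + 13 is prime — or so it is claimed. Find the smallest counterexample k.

Check each positive integer k in order until 2k² - 2k + 13 is not prime.
For k = 1, 2 the conclusion holds.
k = 3: 2k² - 2k + 13 = 25 = 5 × 5, composite.
So k = 3 is the smallest counterexample.

k = 3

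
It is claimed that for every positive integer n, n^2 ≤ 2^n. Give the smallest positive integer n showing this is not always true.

n = 3

For n = 1, 2 the conclusion holds.
n = 3: n^2 = 9 and 2^n = 8, so 9 > 8.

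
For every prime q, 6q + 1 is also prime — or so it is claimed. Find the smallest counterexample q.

q = 19

Check each prime q in order until 6q + 1 is not prime.
q = 2: 6q + 1 = 13, prime.
q = 3: 6q + 1 = 19, prime.
q = 5: 6q + 1 = 31, prime.
q = 7: 6q + 1 = 43, prime.
q = 11: 6q + 1 = 67, prime.
q = 13: 6q + 1 = 79, prime.
q = 17: 6q + 1 = 103, prime.
q = 19: 6q + 1 = 115 = 5 × 23, not prime.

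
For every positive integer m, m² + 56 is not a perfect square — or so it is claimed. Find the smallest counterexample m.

We need the least positive integer m for which m² + 56 is a perfect square.
For m = 1, 2, 3, 4 the conclusion holds.
m = 5: 5² + 56 = 81 = 9², a perfect square.
Thus m = 5 disproves the claim, and no smaller m works.

m = 5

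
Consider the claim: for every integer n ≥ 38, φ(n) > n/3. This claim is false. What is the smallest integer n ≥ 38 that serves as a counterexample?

A counterexample is any integer n ≥ 38 such that the claim fails; we check each in order.
n = 38: φ(38) = 18 and 38/3 = 38/3, so φ(38) > 38/3.
n = 39: φ(39) = 24 and 39/3 = 13, so φ(39) > 39/3.
n = 40: φ(40) = 16 and 40/3 = 40/3, so φ(40) > 40/3.
n = 41: φ(41) = 40 and 41/3 = 41/3, so φ(41) > 41/3.
n = 42: φ(42) = 12 and 42/3 = 14, so φ(42) ≤ 42/3.

n = 42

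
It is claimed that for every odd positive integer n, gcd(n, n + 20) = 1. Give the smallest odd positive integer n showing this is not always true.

n = 5

We need the least odd positive integer n for which gcd(n, n + 20) > 1.
For n = 1, 3 the conclusion holds.
n = 5: gcd(5, 25) = 5.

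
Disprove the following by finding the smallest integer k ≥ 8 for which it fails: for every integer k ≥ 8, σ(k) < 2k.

A counterexample is any integer k ≥ 8 such that the claim fails; we check each in order.
The first 4 eligible values, up to k = 11, all satisfy the conclusion.
k = 12: σ(12) = 28; 28 ≥ 24.
Hence k = 12 is a counterexample.

k = 12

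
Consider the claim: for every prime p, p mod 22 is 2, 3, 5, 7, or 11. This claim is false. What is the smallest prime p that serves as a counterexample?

A counterexample is any prime p such that the claim fails; we check each in order.
For p = 2, 3, 5, 7, 11 the conclusion holds.
p = 13: 13 mod 22 = 13 — not in {2, 3, 5, 7, 11}.

p = 13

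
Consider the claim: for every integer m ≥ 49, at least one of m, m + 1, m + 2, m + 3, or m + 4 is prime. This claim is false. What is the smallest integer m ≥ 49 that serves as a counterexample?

A counterexample is any integer m ≥ 49 such that m, m + 1, m + 2, m + 3, m + 4 are all composite; we check each in order.
For m = 49, 50, 51, 52, 53 the conclusion holds.
m = 54: 54 = 2 × 27; 55 = 5 × 11; 56 = 2 × 28; 57 = 3 × 19; 58 = 2 × 29 — all composite.

m = 54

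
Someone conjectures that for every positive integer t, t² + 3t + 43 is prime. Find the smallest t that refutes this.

t = 39

Check each positive integer t in order until t² + 3t + 43 is not prime.
For t = 1, 2, 3, 4, …, 36, 37, 38 the conclusion holds.
t = 39: t² + 3t + 43 = 1681 = 41 × 41, composite.
Thus t = 39 disproves the claim, and no smaller t works.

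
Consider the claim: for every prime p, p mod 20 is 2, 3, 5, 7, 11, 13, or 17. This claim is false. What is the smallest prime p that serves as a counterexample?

p = 19

p = 2: 2 mod 20 = 2.
p = 3: 3 mod 20 = 3.
p = 5: 5 mod 20 = 5.
p = 7: 7 mod 20 = 7.
p = 11: 11 mod 20 = 11.
p = 13: 13 mod 20 = 13.
p = 17: 17 mod 20 = 17.
p = 19: 19 mod 20 = 19 — not in {2, 3, 5, 7, 11, 13, 17}.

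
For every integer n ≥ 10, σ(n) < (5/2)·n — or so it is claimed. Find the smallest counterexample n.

A counterexample is any integer n ≥ 10 such that the claim fails; we check each in order.
For n = 10, 11, 12, 13, …, 21, 22, 23 the conclusion holds.
n = 24: σ(24) = 60; 60 ≥ 60.
Thus n = 24 disproves the claim, and no smaller n works.

n = 24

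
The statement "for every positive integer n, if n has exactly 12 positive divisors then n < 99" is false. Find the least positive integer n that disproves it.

n = 108

A counterexample is any positive integer n such that n has exactly 12 positive divisors but the claim fails; we check each in order.
n = 60: τ(60) = 12; 60 < 99.
n = 72: τ(72) = 12; 72 < 99.
n = 84: τ(84) = 12; 84 < 99.
n = 90: τ(90) = 12; 90 < 99.
n = 96: τ(96) = 12; 96 < 99.
n = 108: τ(108) = 12; 108 ≥ 99.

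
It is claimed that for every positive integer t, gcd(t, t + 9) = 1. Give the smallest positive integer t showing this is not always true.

A counterexample is any positive integer t such that gcd(t, t + 9) > 1; we check each in order.
For t = 1, 2 the conclusion holds.
t = 3: gcd(3, 12) = 3.
Hence t = 3 is a counterexample.

t = 3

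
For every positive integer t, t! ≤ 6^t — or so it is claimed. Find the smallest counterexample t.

We need the least positive integer t for which t! > 6^t.
For t = 1, 2, 3, 4, …, 11, 12, 13 the conclusion holds.
t = 14: t! = 87178291200 and 6^t = 78364164096, so 87178291200 > 78364164096.

t = 14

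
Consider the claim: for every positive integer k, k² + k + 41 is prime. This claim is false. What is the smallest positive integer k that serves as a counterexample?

For k = 1, 2, 3, 4, …, 37, 38, 39 the conclusion holds.
k = 40: k² + k + 41 = 1681 = 41 × 41, composite.

k = 40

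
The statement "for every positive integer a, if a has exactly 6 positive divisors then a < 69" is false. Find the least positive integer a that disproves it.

a = 75

A counterexample is any positive integer a such that a has exactly 6 positive divisors but the claim fails; we check each in order.
The first 11 eligible values, up to a = 68, all satisfy the conclusion.
a = 75: τ(75) = 6; 75 ≥ 69.
Hence a = 75 is a counterexample.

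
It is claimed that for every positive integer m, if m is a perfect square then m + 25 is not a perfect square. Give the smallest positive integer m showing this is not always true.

Check each positive integer m in order until m is a perfect square but m + 25 is a perfect square.
The first 11 eligible values, up to m = 121, all satisfy the conclusion.
m = 144: 144 = 12² and 144 + 25 = 169 = 13².
So m = 144 is the smallest counterexample.

m = 144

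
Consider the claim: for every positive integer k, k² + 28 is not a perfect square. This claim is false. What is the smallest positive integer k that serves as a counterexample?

k = 6

We need the least positive integer k for which k² + 28 is a perfect square.
k = 1: 1² + 28 = 29, not a perfect square.
k = 2: 2² + 28 = 32, not a perfect square.
k = 3: 3² + 28 = 37, not a perfect square.
k = 4: 4² + 28 = 44, not a perfect square.
k = 5: 5² + 28 = 53, not a perfect square.
k = 6: 6² + 28 = 64 = 8², a perfect square.
Thus k = 6 disproves the claim, and no smaller k works.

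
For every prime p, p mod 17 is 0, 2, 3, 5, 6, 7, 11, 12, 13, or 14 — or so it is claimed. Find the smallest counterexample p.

p = 43

We need the least prime p for which the claim fails.
The first 13 eligible values, up to p = 41, all satisfy the conclusion.
p = 43: 43 mod 17 = 9 — not in {0, 2, 3, 5, 6, 7, 11, 12, 13, 14}.
Hence p = 43 is a counterexample.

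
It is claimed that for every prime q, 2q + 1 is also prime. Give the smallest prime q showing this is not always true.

q = 7

We need the least prime q for which 2q + 1 is not prime.
For q = 2, 3, 5 the conclusion holds.
q = 7: 2q + 1 = 15 = 3 × 5, not prime.
Hence q = 7 is a counterexample.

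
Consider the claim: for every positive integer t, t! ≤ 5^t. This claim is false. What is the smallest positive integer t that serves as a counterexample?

Check each positive integer t in order until t! > 5^t.
For t = 1, 2, 3, 4, …, 9, 10, 11 the conclusion holds.
t = 12: t! = 479001600 and 5^t = 244140625, so 479001600 > 244140625.

t = 12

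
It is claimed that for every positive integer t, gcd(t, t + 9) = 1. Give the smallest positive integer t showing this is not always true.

Check each positive integer t in order until gcd(t, t + 9) > 1.
For t = 1, 2 the conclusion holds.
t = 3: gcd(3, 12) = 3.
So t = 3 is the smallest counterexample.

t = 3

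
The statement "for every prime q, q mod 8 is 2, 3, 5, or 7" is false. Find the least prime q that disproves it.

We need the least prime q for which the claim fails.
q = 2: 2 mod 8 = 2.
q = 3: 3 mod 8 = 3.
q = 5: 5 mod 8 = 5.
q = 7: 7 mod 8 = 7.
q = 11: 11 mod 8 = 3.
q = 13: 13 mod 8 = 5.
q = 17: 17 mod 8 = 1 — not in {2, 3, 5, 7}.
So q = 17 is the smallest counterexample.

q = 17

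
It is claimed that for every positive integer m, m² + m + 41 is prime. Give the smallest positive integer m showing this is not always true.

For m = 1, 2, 3, 4, …, 37, 38, 39 the conclusion holds.
m = 40: m² + m + 41 = 1681 = 41 × 41, composite.

m = 40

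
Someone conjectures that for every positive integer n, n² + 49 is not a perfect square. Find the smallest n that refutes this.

n = 24

A counterexample is any positive integer n such that n² + 49 is a perfect square; we check each in order.
For n = 1, 2, 3, 4, …, 21, 22, 23 the conclusion holds.
n = 24: 24² + 49 = 625 = 25², a perfect square.
Hence n = 24 is a counterexample.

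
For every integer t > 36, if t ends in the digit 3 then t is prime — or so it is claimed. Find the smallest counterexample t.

t = 63

A counterexample is any integer t > 36 such that t ends in the digit 3 but t is not prime; we check each in order.
For t = 43, 53 the conclusion holds.
t = 63: 63 ends in 3; 63 = 3 × 21, composite.
Thus t = 63 disproves the claim, and no smaller t works.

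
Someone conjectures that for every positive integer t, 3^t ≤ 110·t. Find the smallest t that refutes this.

We need the least positive integer t for which 3^t > 110·t.
For t = 1, 2, 3, 4, 5 the conclusion holds.
t = 6: 3^t = 729 and 110·t = 660, so 729 > 660.

t = 6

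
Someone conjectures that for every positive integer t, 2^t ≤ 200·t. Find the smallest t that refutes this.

Check each positive integer t in order until 2^t > 200·t.
For t = 1, 2, 3, 4, …, 9, 10, 11 the conclusion holds.
t = 12: 2^t = 4096 and 200·t = 2400, so 4096 > 2400.

t = 12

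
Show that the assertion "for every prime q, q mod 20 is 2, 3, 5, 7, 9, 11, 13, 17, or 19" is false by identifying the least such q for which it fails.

For q = 2, 3, 5, 7, …, 29, 31, 37 the conclusion holds.
q = 41: 41 mod 20 = 1 — not in {2, 3, 5, 7, 9, 11, 13, 17, 19}.
Thus q = 41 disproves the claim, and no smaller q works.

q = 41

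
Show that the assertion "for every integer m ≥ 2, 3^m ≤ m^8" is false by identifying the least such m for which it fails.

For m = 2, 3, 4, 5, …, 20, 21, 22 the conclusion holds.
m = 23: 3^m = 94143178827 and m^8 = 78310985281, so 94143178827 > 78310985281.

m = 23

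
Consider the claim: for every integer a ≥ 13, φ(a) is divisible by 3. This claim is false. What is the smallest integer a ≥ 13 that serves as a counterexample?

a = 13: φ(13) = 12; 12 mod 3 = 0.
a = 14: φ(14) = 6; 6 mod 3 = 0.
a = 15: φ(15) = 8; 8 mod 3 = 2.
Hence a = 15 is a counterexample.

a = 15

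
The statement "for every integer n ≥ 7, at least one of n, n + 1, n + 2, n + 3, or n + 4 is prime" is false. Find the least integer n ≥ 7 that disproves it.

A counterexample is any integer n ≥ 7 such that n, n + 1, n + 2, n + 3, n + 4 are all composite; we check each in order.
For n = 7, 8, 9, 10, …, 21, 22, 23 the conclusion holds.
n = 24: 24 = 2 × 12; 25 = 5 × 5; 26 = 2 × 13; 27 = 3 × 9; 28 = 2 × 14 — all composite.
So n = 24 is the smallest counterexample.

n = 24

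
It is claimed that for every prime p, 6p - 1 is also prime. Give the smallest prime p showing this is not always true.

p = 11

We need the least prime p for which 6p - 1 is not prime.
p = 2: 6p - 1 = 11, prime.
p = 3: 6p - 1 = 17, prime.
p = 5: 6p - 1 = 29, prime.
p = 7: 6p - 1 = 41, prime.
p = 11: 6p - 1 = 65 = 5 × 13, not prime.
So p = 11 is the smallest counterexample.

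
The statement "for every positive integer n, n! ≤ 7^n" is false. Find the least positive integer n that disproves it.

n = 17

A counterexample is any positive integer n such that n! > 7^n; we check each in order.
For n = 1, 2, 3, 4, …, 14, 15, 16 the conclusion holds.
n = 17: n! = 355687428096000 and 7^n = 232630513987207, so 355687428096000 > 232630513987207.
Thus n = 17 disproves the claim, and no smaller n works.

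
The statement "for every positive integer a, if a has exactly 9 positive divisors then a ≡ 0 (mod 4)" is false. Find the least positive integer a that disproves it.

a = 225

a = 36: τ(36) = 9; 36 ≡ 0 (mod 4).
a = 100: τ(100) = 9; 100 ≡ 0 (mod 4).
a = 196: τ(196) = 9; 196 ≡ 0 (mod 4).
a = 225: τ(225) = 9; 225 ≡ 1 (mod 4).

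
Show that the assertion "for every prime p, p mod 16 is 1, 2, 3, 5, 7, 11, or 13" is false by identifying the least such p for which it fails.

p = 31

We need the least prime p for which the claim fails.
The first 10 eligible values, up to p = 29, all satisfy the conclusion.
p = 31: 31 mod 16 = 15 — not in {1, 2, 3, 5, 7, 11, 13}.
So p = 31 is the smallest counterexample.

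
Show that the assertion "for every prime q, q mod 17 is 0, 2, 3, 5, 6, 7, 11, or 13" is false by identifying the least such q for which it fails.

Check each prime q in order until the claim fails.
For q = 2, 3, 5, 7, 11, 13, 17, 19, 23 the conclusion holds.
q = 29: 29 mod 17 = 12 — not in {0, 2, 3, 5, 6, 7, 11, 13}.
Hence q = 29 is a counterexample.

q = 29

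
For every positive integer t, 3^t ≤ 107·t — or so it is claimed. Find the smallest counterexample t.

Check each positive integer t in order until 3^t > 107·t.
The first 5 eligible values, up to t = 5, all satisfy the conclusion.
t = 6: 3^t = 729 and 107·t = 642, so 729 > 642.
So t = 6 is the smallest counterexample.

t = 6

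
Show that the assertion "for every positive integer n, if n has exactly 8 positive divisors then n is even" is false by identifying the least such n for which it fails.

We need the least positive integer n for which n has exactly 8 positive divisors but n is odd.
The first 12 eligible values, up to n = 104, all satisfy the conclusion.
n = 105: divisors of 105: 1, 3, 5, 7, 15, 21, 35, 105; 105 is odd.

n = 105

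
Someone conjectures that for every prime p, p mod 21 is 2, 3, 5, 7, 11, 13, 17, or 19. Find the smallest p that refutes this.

p = 29

Check each prime p in order until the claim fails.
For p = 2, 3, 5, 7, 11, 13, 17, 19, 23 the conclusion holds.
p = 29: 29 mod 21 = 8 — not in {2, 3, 5, 7, 11, 13, 17, 19}.
Hence p = 29 is a counterexample.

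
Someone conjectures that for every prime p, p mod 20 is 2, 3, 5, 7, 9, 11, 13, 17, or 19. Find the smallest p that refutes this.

p = 41

For p = 2, 3, 5, 7, …, 29, 31, 37 the conclusion holds.
p = 41: 41 mod 20 = 1 — not in {2, 3, 5, 7, 9, 11, 13, 17, 19}.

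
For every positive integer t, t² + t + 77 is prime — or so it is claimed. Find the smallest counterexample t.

A counterexample is any positive integer t such that t² + t + 77 is not prime; we check each in order.
For t = 1, 2, 3, 4, 5 the conclusion holds.
t = 6: t² + t + 77 = 119 = 7 × 17, composite.

t = 6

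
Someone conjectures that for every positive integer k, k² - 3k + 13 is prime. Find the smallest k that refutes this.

k = 12

We need the least positive integer k for which k² - 3k + 13 is not prime.
For k = 1, 2, 3, 4, …, 9, 10, 11 the conclusion holds.
k = 12: k² - 3k + 13 = 121 = 11 × 11, composite.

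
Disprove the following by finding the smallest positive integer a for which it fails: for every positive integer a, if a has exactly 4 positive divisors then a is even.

The first 4 eligible values, up to a = 14, all satisfy the conclusion.
a = 15: divisors of 15: 1, 3, 5, 15; 15 is odd.
Hence a = 15 is a counterexample.

a = 15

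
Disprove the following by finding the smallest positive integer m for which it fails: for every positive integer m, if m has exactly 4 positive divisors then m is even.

m = 15

Check each positive integer m in order until m has exactly 4 positive divisors but m is odd.
The first 4 eligible values, up to m = 14, all satisfy the conclusion.
m = 15: divisors of 15: 1, 3, 5, 15; 15 is odd.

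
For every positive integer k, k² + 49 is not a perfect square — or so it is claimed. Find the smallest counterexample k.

For k = 1, 2, 3, 4, …, 21, 22, 23 the conclusion holds.
k = 24: 24² + 49 = 625 = 25², a perfect square.

k = 24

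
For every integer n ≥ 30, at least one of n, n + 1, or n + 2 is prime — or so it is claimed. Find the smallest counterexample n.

We need the least integer n ≥ 30 for which n, n + 1, n + 2 are all composite.
For n = 30, 31 the conclusion holds.
n = 32: 32 = 2 × 16; 33 = 3 × 11; 34 = 2 × 17 — all composite.
Thus n = 32 disproves the claim, and no smaller n works.

n = 32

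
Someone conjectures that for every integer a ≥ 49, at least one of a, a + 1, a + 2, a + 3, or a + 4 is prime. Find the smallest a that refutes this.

a = 54

The first 5 eligible values, up to a = 53, all satisfy the conclusion.
a = 54: 54 = 2 × 27; 55 = 5 × 11; 56 = 2 × 28; 57 = 3 × 19; 58 = 2 × 29 — all composite.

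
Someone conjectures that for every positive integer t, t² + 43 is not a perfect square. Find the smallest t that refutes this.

For t = 1, 2, 3, 4, …, 18, 19, 20 the conclusion holds.
t = 21: 21² + 43 = 484 = 22², a perfect square.

t = 21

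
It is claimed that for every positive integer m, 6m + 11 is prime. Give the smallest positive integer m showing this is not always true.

m = 4

A counterexample is any positive integer m such that 6m + 11 is not prime; we check each in order.
For m = 1, 2, 3 the conclusion holds.
m = 4: 6m + 11 = 35 = 5 × 7, composite.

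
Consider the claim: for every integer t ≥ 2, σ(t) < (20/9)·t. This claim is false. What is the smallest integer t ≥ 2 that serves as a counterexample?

We need the least integer t ≥ 2 for which the claim fails.
For t = 2, 3, 4, 5, 6, 7, 8, 9, 10, 11 the conclusion holds.
t = 12: σ(12) = 28; 28 ≥ 80/3.

t = 12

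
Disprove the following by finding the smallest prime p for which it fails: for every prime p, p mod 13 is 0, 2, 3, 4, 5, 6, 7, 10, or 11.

p = 47

For p = 2, 3, 5, 7, …, 37, 41, 43 the conclusion holds.
p = 47: 47 mod 13 = 8 — not in {0, 2, 3, 4, 5, 6, 7, 10, 11}.
Thus p = 47 disproves the claim, and no smaller p works.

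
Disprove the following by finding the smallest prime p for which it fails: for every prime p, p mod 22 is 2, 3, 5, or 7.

We need the least prime p for which the claim fails.
The first 4 eligible values, up to p = 7, all satisfy the conclusion.
p = 11: 11 mod 22 = 11 — not in {2, 3, 5, 7}.

p = 11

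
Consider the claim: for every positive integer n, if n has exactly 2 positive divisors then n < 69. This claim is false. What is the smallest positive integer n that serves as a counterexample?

n = 71

For n = 2, 3, 5, 7, …, 59, 61, 67 the conclusion holds.
n = 71: τ(71) = 2; 71 ≥ 69.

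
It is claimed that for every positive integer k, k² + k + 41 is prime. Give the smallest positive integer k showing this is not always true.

For k = 1, 2, 3, 4, …, 37, 38, 39 the conclusion holds.
k = 40: k² + k + 41 = 1681 = 41 × 41, composite.

k = 40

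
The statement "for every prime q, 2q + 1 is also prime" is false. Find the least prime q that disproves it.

We need the least prime q for which 2q + 1 is not prime.
q = 2: 2q + 1 = 5, prime.
q = 3: 2q + 1 = 7, prime.
q = 5: 2q + 1 = 11, prime.
q = 7: 2q + 1 = 15 = 3 × 5, not prime.

q = 7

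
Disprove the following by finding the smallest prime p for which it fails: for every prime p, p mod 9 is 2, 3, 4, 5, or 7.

p = 17

We need the least prime p for which the claim fails.
p = 2: 2 mod 9 = 2.
p = 3: 3 mod 9 = 3.
p = 5: 5 mod 9 = 5.
p = 7: 7 mod 9 = 7.
p = 11: 11 mod 9 = 2.
p = 13: 13 mod 9 = 4.
p = 17: 17 mod 9 = 8 — not in {2, 3, 4, 5, 7}.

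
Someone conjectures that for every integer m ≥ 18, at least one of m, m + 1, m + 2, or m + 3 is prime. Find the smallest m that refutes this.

m = 24

A counterexample is any integer m ≥ 18 such that m, m + 1, m + 2, m + 3 are all composite; we check each in order.
The first 6 eligible values, up to m = 23, all satisfy the conclusion.
m = 24: 24 = 2 × 12; 25 = 5 × 5; 26 = 2 × 13; 27 = 3 × 9 — all composite.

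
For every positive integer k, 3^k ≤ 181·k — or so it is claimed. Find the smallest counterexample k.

k = 7

k = 1: 3^k = 3 and 181·k = 181, so 3 ≤ 181.
k = 2: 3^k = 9 and 181·k = 362, so 9 ≤ 362.
k = 3: 3^k = 27 and 181·k = 543, so 27 ≤ 543.
k = 4: 3^k = 81 and 181·k = 724, so 81 ≤ 724.
k = 5: 3^k = 243 and 181·k = 905, so 243 ≤ 905.
k = 6: 3^k = 729 and 181·k = 1086, so 729 ≤ 1086.
k = 7: 3^k = 2187 and 181·k = 1267, so 2187 > 1267.
Thus k = 7 disproves the claim, and no smaller k works.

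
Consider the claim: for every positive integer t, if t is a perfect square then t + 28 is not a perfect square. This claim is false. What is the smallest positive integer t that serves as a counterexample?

t = 36

For t = 1, 4, 9, 16, 25 the conclusion holds.
t = 36: 36 = 6² and 36 + 28 = 64 = 8².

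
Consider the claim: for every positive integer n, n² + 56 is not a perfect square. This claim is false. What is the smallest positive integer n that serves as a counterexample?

We need the least positive integer n for which n² + 56 is a perfect square.
For n = 1, 2, 3, 4 the conclusion holds.
n = 5: 5² + 56 = 81 = 9², a perfect square.
So n = 5 is the smallest counterexample.

n = 5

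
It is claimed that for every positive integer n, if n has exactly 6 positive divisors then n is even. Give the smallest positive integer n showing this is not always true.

A counterexample is any positive integer n such that n has exactly 6 positive divisors but n is odd; we check each in order.
For n = 12, 18, 20, 28, 32, 44 the conclusion holds.
n = 45: divisors of 45: 1, 3, 5, 9, 15, 45; 45 is odd.
So n = 45 is the smallest counterexample.

n = 45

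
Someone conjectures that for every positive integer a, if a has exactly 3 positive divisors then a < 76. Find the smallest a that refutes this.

Check each positive integer a in order until a has exactly 3 positive divisors but the claim fails.
The first 4 eligible values, up to a = 49, all satisfy the conclusion.
a = 121: τ(121) = 3; 121 ≥ 76.
So a = 121 is the smallest counterexample.

a = 121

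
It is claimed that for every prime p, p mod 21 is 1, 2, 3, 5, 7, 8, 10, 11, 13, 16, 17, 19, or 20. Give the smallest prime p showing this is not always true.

p = 67

We need the least prime p for which the claim fails.
For p = 2, 3, 5, 7, …, 53, 59, 61 the conclusion holds.
p = 67: 67 mod 21 = 4 — not in {1, 2, 3, 5, 7, 8, 10, 11, 13, 16, 17, 19, 20}.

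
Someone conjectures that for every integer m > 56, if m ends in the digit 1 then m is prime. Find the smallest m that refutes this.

A counterexample is any integer m > 56 such that m ends in the digit 1 but m is not prime; we check each in order.
For m = 61, 71 the conclusion holds.
m = 81: 81 ends in 1; 81 = 3 × 27, composite.

m = 81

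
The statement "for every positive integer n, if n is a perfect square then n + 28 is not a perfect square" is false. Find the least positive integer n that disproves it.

A counterexample is any positive integer n such that n is a perfect square but n + 28 is a perfect square; we check each in order.
n = 1: 1 + 28 = 29, not a perfect square.
n = 4: 4 + 28 = 32, not a perfect square.
n = 9: 9 + 28 = 37, not a perfect square.
n = 16: 16 + 28 = 44, not a perfect square.
n = 25: 25 + 28 = 53, not a perfect square.
n = 36: 36 = 6² and 36 + 28 = 64 = 8².
Hence n = 36 is a counterexample.

n = 36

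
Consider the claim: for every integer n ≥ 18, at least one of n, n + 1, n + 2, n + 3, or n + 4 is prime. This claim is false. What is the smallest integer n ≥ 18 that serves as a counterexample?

n = 24

A counterexample is any integer n ≥ 18 such that n, n + 1, n + 2, n + 3, n + 4 are all composite; we check each in order.
n = 18: 19 is prime.
n = 19: 19 is prime.
n = 20: 23 is prime.
n = 21: 23 is prime.
n = 22: 23 is prime.
n = 23: 23 is prime.
n = 24: 24 = 2 × 12; 25 = 5 × 5; 26 = 2 × 13; 27 = 3 × 9; 28 = 2 × 14 — all composite.
Thus n = 24 disproves the claim, and no smaller n works.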